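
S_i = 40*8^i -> [40, 320, 2560, 20480, 163840]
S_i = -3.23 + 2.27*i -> [-3.23, -0.96, 1.31, 3.58, 5.85]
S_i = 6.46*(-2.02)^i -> [6.46, -13.05, 26.36, -53.25, 107.56]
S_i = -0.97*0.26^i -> [-0.97, -0.25, -0.07, -0.02, -0.0]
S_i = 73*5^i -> [73, 365, 1825, 9125, 45625]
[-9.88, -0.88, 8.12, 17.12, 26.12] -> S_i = -9.88 + 9.00*i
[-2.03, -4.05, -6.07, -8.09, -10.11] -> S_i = -2.03 + -2.02*i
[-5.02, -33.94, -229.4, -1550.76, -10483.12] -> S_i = -5.02*6.76^i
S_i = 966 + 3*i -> [966, 969, 972, 975, 978]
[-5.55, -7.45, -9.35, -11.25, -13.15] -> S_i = -5.55 + -1.90*i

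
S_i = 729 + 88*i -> [729, 817, 905, 993, 1081]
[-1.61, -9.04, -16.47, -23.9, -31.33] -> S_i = -1.61 + -7.43*i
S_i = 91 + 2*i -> [91, 93, 95, 97, 99]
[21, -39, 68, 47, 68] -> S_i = Random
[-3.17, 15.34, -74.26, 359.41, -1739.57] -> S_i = -3.17*(-4.84)^i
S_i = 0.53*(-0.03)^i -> [0.53, -0.02, 0.0, -0.0, 0.0]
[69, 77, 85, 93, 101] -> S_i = 69 + 8*i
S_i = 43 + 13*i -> [43, 56, 69, 82, 95]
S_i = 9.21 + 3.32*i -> [9.21, 12.53, 15.85, 19.17, 22.49]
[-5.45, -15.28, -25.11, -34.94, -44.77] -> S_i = -5.45 + -9.83*i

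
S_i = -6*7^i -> [-6, -42, -294, -2058, -14406]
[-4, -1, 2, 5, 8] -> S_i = -4 + 3*i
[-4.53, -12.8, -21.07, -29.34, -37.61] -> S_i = -4.53 + -8.27*i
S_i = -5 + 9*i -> [-5, 4, 13, 22, 31]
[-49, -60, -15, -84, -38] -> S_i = Random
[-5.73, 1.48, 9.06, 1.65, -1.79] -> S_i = Random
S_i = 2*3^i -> [2, 6, 18, 54, 162]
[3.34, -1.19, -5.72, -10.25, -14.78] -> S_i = 3.34 + -4.53*i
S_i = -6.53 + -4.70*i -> [-6.53, -11.23, -15.93, -20.63, -25.33]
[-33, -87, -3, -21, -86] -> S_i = Random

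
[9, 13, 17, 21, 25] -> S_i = 9 + 4*i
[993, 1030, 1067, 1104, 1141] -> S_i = 993 + 37*i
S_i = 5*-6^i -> [5, -30, 180, -1080, 6480]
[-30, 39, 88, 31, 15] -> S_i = Random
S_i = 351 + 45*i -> [351, 396, 441, 486, 531]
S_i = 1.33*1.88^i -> [1.33, 2.5, 4.7, 8.84, 16.61]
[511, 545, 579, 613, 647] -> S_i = 511 + 34*i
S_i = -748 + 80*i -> [-748, -668, -588, -508, -428]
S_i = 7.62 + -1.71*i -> [7.62, 5.91, 4.2, 2.49, 0.78]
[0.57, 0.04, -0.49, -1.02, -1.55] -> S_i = 0.57 + -0.53*i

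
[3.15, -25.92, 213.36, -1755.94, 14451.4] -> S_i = 3.15*(-8.23)^i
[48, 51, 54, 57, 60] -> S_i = 48 + 3*i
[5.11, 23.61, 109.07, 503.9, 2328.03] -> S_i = 5.11*4.62^i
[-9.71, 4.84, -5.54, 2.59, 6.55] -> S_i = Random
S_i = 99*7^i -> [99, 693, 4851, 33957, 237699]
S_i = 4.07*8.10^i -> [4.07, 32.97, 267.03, 2162.96, 17520.02]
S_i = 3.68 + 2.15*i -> [3.68, 5.83, 7.98, 10.13, 12.28]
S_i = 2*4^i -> [2, 8, 32, 128, 512]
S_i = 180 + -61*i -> [180, 119, 58, -3, -64]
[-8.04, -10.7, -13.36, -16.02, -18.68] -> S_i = -8.04 + -2.66*i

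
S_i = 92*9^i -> [92, 828, 7452, 67068, 603612]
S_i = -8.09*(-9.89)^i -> [-8.09, 80.01, -791.3, 7825.96, -77398.7]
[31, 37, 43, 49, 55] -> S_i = 31 + 6*i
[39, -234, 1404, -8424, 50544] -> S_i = 39*-6^i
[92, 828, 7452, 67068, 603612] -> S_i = 92*9^i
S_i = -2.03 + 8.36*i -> [-2.03, 6.33, 14.69, 23.05, 31.41]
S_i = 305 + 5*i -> [305, 310, 315, 320, 325]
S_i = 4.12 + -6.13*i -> [4.12, -2.01, -8.14, -14.27, -20.4]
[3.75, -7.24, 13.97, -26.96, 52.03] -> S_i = 3.75*(-1.93)^i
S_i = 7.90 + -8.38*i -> [7.9, -0.48, -8.86, -17.24, -25.62]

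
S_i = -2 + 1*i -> [-2, -1, 0, 1, 2]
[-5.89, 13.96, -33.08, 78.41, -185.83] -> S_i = -5.89*(-2.37)^i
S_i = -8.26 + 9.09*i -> [-8.26, 0.83, 9.92, 19.01, 28.1]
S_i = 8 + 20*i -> [8, 28, 48, 68, 88]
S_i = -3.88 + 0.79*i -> [-3.88, -3.09, -2.3, -1.51, -0.72]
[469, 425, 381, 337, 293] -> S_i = 469 + -44*i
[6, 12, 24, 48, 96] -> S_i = 6*2^i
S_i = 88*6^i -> [88, 528, 3168, 19008, 114048]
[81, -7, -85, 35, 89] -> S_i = Random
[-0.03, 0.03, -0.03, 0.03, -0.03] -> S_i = -0.03*(-1.00)^i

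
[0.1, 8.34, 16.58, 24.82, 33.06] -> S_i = 0.10 + 8.24*i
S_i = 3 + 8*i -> [3, 11, 19, 27, 35]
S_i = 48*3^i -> [48, 144, 432, 1296, 3888]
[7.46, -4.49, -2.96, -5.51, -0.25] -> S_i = Random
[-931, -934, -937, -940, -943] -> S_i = -931 + -3*i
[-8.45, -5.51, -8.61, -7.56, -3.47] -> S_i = Random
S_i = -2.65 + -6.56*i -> [-2.65, -9.21, -15.77, -22.33, -28.89]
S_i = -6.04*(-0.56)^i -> [-6.04, 3.38, -1.89, 1.06, -0.59]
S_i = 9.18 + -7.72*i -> [9.18, 1.46, -6.26, -13.98, -21.7]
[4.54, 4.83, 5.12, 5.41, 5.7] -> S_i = 4.54 + 0.29*i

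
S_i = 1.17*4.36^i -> [1.17, 5.1, 22.24, 96.97, 422.8]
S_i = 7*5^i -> [7, 35, 175, 875, 4375]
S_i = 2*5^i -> [2, 10, 50, 250, 1250]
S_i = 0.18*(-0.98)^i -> [0.18, -0.18, 0.17, -0.17, 0.17]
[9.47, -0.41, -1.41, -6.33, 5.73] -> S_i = Random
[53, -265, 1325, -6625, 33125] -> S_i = 53*-5^i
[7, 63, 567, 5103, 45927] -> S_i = 7*9^i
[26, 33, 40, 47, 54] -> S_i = 26 + 7*i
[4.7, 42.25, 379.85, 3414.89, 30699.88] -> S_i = 4.70*8.99^i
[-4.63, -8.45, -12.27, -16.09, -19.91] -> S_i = -4.63 + -3.82*i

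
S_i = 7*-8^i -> [7, -56, 448, -3584, 28672]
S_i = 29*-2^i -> [29, -58, 116, -232, 464]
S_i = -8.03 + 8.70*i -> [-8.03, 0.67, 9.37, 18.07, 26.77]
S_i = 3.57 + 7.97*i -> [3.57, 11.54, 19.51, 27.48, 35.45]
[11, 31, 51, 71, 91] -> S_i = 11 + 20*i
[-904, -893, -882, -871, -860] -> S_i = -904 + 11*i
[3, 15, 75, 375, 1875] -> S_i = 3*5^i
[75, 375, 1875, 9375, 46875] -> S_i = 75*5^i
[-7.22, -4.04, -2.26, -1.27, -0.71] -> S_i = -7.22*0.56^i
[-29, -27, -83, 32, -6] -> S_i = Random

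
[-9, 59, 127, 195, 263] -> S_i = -9 + 68*i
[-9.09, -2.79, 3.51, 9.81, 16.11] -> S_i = -9.09 + 6.30*i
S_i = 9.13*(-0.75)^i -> [9.13, -6.85, 5.14, -3.85, 2.89]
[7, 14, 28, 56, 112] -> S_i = 7*2^i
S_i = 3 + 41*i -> [3, 44, 85, 126, 167]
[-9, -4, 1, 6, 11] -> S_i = -9 + 5*i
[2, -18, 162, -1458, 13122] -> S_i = 2*-9^i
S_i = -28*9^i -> [-28, -252, -2268, -20412, -183708]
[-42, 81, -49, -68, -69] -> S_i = Random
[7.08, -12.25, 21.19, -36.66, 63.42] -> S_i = 7.08*(-1.73)^i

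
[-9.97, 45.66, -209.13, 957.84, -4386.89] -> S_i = -9.97*(-4.58)^i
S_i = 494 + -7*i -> [494, 487, 480, 473, 466]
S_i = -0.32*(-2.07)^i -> [-0.32, 0.66, -1.37, 2.84, -5.88]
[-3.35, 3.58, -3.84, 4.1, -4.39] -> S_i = -3.35*(-1.07)^i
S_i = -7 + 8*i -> [-7, 1, 9, 17, 25]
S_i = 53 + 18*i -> [53, 71, 89, 107, 125]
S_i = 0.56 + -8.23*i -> [0.56, -7.67, -15.9, -24.13, -32.36]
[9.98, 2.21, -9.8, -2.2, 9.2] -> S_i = Random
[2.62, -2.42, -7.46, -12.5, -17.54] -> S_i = 2.62 + -5.04*i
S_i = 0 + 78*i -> [0, 78, 156, 234, 312]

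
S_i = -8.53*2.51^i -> [-8.53, -21.41, -53.74, -134.89, -338.57]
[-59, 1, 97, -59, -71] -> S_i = Random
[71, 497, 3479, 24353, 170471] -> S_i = 71*7^i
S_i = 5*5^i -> [5, 25, 125, 625, 3125]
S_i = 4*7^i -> [4, 28, 196, 1372, 9604]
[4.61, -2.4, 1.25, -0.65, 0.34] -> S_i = 4.61*(-0.52)^i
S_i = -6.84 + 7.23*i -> [-6.84, 0.39, 7.62, 14.85, 22.08]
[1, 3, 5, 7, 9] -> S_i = 1 + 2*i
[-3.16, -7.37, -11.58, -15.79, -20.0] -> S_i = -3.16 + -4.21*i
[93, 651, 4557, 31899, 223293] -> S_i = 93*7^i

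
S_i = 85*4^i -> [85, 340, 1360, 5440, 21760]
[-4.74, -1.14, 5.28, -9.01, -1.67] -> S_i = Random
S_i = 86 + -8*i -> [86, 78, 70, 62, 54]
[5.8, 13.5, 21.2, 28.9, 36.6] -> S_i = 5.80 + 7.70*i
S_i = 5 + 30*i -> [5, 35, 65, 95, 125]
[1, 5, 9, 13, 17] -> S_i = 1 + 4*i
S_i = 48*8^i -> [48, 384, 3072, 24576, 196608]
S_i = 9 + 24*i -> [9, 33, 57, 81, 105]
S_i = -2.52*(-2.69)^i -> [-2.52, 6.78, -18.23, 49.05, -131.95]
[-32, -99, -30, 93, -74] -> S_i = Random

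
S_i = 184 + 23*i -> [184, 207, 230, 253, 276]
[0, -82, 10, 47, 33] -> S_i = Random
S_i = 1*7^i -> [1, 7, 49, 343, 2401]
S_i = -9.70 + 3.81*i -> [-9.7, -5.89, -2.08, 1.73, 5.54]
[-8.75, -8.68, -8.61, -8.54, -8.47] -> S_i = -8.75 + 0.07*i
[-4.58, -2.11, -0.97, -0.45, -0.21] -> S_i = -4.58*0.46^i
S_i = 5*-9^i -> [5, -45, 405, -3645, 32805]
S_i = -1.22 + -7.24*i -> [-1.22, -8.46, -15.7, -22.94, -30.18]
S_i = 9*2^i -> [9, 18, 36, 72, 144]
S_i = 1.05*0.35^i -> [1.05, 0.37, 0.13, 0.05, 0.02]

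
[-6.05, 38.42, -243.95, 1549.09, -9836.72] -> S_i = -6.05*(-6.35)^i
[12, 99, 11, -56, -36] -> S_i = Random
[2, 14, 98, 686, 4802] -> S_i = 2*7^i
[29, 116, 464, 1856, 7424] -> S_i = 29*4^i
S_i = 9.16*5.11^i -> [9.16, 46.81, 239.19, 1222.24, 6245.67]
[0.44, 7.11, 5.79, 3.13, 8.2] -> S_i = Random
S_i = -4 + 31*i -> [-4, 27, 58, 89, 120]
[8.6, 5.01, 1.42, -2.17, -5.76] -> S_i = 8.60 + -3.59*i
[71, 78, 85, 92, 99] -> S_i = 71 + 7*i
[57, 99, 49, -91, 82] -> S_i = Random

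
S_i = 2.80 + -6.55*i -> [2.8, -3.75, -10.3, -16.85, -23.4]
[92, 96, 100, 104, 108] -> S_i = 92 + 4*i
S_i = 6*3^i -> [6, 18, 54, 162, 486]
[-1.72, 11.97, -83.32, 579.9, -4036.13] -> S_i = -1.72*(-6.96)^i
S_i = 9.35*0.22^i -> [9.35, 2.06, 0.45, 0.1, 0.02]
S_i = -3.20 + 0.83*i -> [-3.2, -2.37, -1.54, -0.71, 0.12]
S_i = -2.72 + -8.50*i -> [-2.72, -11.22, -19.72, -28.22, -36.72]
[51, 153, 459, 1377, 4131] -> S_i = 51*3^i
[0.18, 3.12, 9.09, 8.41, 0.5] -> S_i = Random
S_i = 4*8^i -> [4, 32, 256, 2048, 16384]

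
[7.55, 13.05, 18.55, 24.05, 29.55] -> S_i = 7.55 + 5.50*i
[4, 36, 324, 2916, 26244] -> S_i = 4*9^i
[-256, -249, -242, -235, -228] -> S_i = -256 + 7*i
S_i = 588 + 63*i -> [588, 651, 714, 777, 840]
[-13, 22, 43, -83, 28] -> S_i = Random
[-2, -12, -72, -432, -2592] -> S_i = -2*6^i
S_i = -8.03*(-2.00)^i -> [-8.03, 16.06, -32.12, 64.24, -128.48]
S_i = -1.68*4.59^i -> [-1.68, -7.71, -35.39, -162.46, -745.69]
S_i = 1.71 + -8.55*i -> [1.71, -6.84, -15.39, -23.94, -32.49]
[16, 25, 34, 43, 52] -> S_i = 16 + 9*i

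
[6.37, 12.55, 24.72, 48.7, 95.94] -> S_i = 6.37*1.97^i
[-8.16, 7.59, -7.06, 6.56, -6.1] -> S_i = -8.16*(-0.93)^i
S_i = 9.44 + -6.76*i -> [9.44, 2.68, -4.08, -10.84, -17.6]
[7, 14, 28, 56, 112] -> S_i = 7*2^i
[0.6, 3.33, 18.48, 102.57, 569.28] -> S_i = 0.60*5.55^i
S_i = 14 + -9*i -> [14, 5, -4, -13, -22]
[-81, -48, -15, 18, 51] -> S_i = -81 + 33*i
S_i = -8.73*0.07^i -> [-8.73, -0.61, -0.04, -0.0, -0.0]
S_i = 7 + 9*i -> [7, 16, 25, 34, 43]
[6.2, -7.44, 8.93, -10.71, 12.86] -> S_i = 6.20*(-1.20)^i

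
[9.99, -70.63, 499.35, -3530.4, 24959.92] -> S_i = 9.99*(-7.07)^i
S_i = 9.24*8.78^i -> [9.24, 81.13, 712.3, 6253.97, 54909.82]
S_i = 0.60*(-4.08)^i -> [0.6, -2.45, 9.99, -40.75, 166.26]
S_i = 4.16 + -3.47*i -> [4.16, 0.69, -2.78, -6.25, -9.72]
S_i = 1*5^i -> [1, 5, 25, 125, 625]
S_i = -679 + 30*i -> [-679, -649, -619, -589, -559]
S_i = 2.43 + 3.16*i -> [2.43, 5.59, 8.75, 11.91, 15.07]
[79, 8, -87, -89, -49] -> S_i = Random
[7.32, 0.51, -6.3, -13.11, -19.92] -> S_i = 7.32 + -6.81*i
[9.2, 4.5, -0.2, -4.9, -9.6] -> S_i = 9.20 + -4.70*i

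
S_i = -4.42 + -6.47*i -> [-4.42, -10.89, -17.36, -23.83, -30.3]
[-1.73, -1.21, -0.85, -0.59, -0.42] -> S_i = -1.73*0.70^i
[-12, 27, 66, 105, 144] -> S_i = -12 + 39*i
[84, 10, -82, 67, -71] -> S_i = Random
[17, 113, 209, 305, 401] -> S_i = 17 + 96*i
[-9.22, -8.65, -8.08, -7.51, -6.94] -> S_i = -9.22 + 0.57*i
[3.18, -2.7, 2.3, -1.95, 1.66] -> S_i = 3.18*(-0.85)^i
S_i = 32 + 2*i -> [32, 34, 36, 38, 40]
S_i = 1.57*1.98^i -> [1.57, 3.11, 6.16, 12.19, 24.13]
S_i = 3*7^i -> [3, 21, 147, 1029, 7203]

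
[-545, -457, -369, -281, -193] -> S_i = -545 + 88*i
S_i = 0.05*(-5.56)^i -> [0.05, -0.28, 1.55, -8.59, 47.78]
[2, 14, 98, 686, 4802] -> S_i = 2*7^i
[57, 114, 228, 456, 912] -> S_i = 57*2^i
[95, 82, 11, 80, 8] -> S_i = Random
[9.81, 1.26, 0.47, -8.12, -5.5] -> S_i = Random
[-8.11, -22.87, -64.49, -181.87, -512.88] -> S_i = -8.11*2.82^i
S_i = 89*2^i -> [89, 178, 356, 712, 1424]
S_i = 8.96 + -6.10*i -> [8.96, 2.86, -3.24, -9.34, -15.44]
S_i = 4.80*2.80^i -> [4.8, 13.44, 37.63, 105.37, 295.03]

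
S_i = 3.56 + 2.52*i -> [3.56, 6.08, 8.6, 11.12, 13.64]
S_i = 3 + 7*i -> [3, 10, 17, 24, 31]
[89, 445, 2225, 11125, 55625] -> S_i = 89*5^i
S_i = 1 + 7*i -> [1, 8, 15, 22, 29]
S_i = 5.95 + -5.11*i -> [5.95, 0.84, -4.27, -9.38, -14.49]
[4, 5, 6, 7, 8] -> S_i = 4 + 1*i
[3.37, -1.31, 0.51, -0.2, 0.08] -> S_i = 3.37*(-0.39)^i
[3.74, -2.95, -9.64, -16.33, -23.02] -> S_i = 3.74 + -6.69*i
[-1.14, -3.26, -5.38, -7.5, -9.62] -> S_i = -1.14 + -2.12*i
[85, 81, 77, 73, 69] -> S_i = 85 + -4*i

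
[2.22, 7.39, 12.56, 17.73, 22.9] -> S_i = 2.22 + 5.17*i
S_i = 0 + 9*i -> [0, 9, 18, 27, 36]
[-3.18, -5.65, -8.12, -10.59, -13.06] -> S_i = -3.18 + -2.47*i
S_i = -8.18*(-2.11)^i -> [-8.18, 17.26, -36.42, 76.84, -162.14]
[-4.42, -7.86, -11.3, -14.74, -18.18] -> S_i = -4.42 + -3.44*i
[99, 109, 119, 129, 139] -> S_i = 99 + 10*i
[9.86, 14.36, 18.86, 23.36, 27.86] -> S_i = 9.86 + 4.50*i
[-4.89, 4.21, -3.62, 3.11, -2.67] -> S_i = -4.89*(-0.86)^i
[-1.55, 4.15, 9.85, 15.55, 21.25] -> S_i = -1.55 + 5.70*i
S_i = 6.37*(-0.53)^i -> [6.37, -3.38, 1.79, -0.95, 0.5]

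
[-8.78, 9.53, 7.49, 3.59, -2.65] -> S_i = Random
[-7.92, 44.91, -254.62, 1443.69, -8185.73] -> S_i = -7.92*(-5.67)^i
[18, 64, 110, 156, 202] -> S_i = 18 + 46*i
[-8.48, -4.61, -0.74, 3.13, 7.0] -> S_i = -8.48 + 3.87*i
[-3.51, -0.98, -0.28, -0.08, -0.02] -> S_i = -3.51*0.28^i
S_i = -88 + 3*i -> [-88, -85, -82, -79, -76]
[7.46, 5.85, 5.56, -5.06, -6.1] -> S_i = Random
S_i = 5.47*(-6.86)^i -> [5.47, -37.52, 257.42, -1765.87, 12113.89]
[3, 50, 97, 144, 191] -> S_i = 3 + 47*i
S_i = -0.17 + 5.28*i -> [-0.17, 5.11, 10.39, 15.67, 20.95]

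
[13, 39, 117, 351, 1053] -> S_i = 13*3^i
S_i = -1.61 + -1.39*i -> [-1.61, -3.0, -4.39, -5.78, -7.17]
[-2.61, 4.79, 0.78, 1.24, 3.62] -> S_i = Random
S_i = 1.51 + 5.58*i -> [1.51, 7.09, 12.67, 18.25, 23.83]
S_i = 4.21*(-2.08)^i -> [4.21, -8.76, 18.21, -37.89, 78.8]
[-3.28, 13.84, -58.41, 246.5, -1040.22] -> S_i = -3.28*(-4.22)^i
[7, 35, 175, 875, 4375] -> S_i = 7*5^i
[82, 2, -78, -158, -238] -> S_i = 82 + -80*i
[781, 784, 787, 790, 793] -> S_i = 781 + 3*i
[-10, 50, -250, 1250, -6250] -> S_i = -10*-5^i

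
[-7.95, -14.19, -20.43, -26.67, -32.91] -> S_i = -7.95 + -6.24*i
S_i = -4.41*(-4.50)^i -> [-4.41, 19.84, -89.3, 401.86, -1808.38]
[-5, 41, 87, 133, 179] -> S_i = -5 + 46*i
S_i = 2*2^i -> [2, 4, 8, 16, 32]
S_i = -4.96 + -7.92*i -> [-4.96, -12.88, -20.8, -28.72, -36.64]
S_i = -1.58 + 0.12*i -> [-1.58, -1.46, -1.34, -1.22, -1.1]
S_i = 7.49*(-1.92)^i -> [7.49, -14.38, 27.61, -53.01, 101.79]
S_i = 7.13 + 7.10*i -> [7.13, 14.23, 21.33, 28.43, 35.53]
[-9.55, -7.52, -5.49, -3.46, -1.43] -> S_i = -9.55 + 2.03*i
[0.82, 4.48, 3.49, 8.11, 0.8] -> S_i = Random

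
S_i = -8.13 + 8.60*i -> [-8.13, 0.47, 9.07, 17.67, 26.27]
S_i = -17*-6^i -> [-17, 102, -612, 3672, -22032]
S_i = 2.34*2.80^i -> [2.34, 6.55, 18.35, 51.37, 143.83]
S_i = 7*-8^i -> [7, -56, 448, -3584, 28672]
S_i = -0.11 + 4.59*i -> [-0.11, 4.48, 9.07, 13.66, 18.25]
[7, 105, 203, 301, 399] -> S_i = 7 + 98*i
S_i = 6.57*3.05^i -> [6.57, 20.04, 61.12, 186.41, 568.54]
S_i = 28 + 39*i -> [28, 67, 106, 145, 184]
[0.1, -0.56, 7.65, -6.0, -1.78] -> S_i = Random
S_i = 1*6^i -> [1, 6, 36, 216, 1296]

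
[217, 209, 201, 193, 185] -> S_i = 217 + -8*i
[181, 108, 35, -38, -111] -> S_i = 181 + -73*i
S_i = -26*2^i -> [-26, -52, -104, -208, -416]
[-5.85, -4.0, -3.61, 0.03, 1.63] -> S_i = Random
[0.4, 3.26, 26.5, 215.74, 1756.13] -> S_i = 0.40*8.14^i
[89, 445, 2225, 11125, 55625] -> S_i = 89*5^i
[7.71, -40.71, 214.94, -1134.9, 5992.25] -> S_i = 7.71*(-5.28)^i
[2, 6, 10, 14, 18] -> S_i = 2 + 4*i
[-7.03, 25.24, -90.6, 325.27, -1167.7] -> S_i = -7.03*(-3.59)^i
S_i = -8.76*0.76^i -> [-8.76, -6.66, -5.06, -3.85, -2.92]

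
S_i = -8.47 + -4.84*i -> [-8.47, -13.31, -18.15, -22.99, -27.83]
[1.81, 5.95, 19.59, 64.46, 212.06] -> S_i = 1.81*3.29^i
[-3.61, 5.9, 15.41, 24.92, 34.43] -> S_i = -3.61 + 9.51*i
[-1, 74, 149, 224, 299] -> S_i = -1 + 75*i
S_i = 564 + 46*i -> [564, 610, 656, 702, 748]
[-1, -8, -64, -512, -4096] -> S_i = -1*8^i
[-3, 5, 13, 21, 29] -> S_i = -3 + 8*i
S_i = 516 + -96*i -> [516, 420, 324, 228, 132]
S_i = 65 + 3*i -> [65, 68, 71, 74, 77]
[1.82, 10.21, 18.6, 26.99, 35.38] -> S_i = 1.82 + 8.39*i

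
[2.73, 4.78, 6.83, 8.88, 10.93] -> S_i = 2.73 + 2.05*i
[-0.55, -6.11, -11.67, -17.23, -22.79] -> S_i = -0.55 + -5.56*i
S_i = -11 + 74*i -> [-11, 63, 137, 211, 285]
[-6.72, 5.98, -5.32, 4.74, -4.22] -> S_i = -6.72*(-0.89)^i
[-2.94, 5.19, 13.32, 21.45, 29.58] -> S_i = -2.94 + 8.13*i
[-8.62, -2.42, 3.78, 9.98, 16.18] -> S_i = -8.62 + 6.20*i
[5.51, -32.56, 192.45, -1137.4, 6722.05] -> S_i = 5.51*(-5.91)^i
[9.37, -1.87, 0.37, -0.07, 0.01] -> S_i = 9.37*(-0.20)^i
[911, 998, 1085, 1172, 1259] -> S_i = 911 + 87*i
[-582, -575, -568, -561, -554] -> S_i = -582 + 7*i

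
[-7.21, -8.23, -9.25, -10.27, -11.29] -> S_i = -7.21 + -1.02*i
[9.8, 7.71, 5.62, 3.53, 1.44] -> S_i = 9.80 + -2.09*i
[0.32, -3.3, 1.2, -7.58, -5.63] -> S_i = Random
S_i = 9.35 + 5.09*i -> [9.35, 14.44, 19.53, 24.62, 29.71]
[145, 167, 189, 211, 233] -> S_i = 145 + 22*i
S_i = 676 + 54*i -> [676, 730, 784, 838, 892]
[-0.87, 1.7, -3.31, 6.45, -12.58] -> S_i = -0.87*(-1.95)^i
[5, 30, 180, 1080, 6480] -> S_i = 5*6^i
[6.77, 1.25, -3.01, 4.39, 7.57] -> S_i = Random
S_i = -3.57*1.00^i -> [-3.57, -3.57, -3.57, -3.57, -3.57]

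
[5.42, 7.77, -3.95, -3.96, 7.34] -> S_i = Random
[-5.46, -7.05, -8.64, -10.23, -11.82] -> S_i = -5.46 + -1.59*i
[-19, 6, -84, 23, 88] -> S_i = Random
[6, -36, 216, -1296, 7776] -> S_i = 6*-6^i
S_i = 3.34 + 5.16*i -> [3.34, 8.5, 13.66, 18.82, 23.98]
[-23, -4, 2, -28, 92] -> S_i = Random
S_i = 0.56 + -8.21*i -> [0.56, -7.65, -15.86, -24.07, -32.28]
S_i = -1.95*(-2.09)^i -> [-1.95, 4.08, -8.52, 17.8, -37.21]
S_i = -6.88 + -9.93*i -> [-6.88, -16.81, -26.74, -36.67, -46.6]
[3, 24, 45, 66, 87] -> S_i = 3 + 21*i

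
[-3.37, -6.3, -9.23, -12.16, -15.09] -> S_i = -3.37 + -2.93*i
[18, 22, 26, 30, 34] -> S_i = 18 + 4*i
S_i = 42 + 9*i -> [42, 51, 60, 69, 78]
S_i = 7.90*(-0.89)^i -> [7.9, -7.03, 6.26, -5.57, 4.96]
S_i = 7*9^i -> [7, 63, 567, 5103, 45927]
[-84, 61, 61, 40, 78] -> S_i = Random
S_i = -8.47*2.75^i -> [-8.47, -23.29, -64.05, -176.15, -484.41]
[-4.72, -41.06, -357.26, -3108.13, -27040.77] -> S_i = -4.72*8.70^i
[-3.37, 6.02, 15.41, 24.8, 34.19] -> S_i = -3.37 + 9.39*i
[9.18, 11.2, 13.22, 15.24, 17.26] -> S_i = 9.18 + 2.02*i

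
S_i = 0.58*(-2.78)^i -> [0.58, -1.61, 4.48, -12.46, 34.64]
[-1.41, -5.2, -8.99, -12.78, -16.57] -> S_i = -1.41 + -3.79*i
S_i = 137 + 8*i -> [137, 145, 153, 161, 169]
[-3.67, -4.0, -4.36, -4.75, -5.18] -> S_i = -3.67*1.09^i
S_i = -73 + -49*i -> [-73, -122, -171, -220, -269]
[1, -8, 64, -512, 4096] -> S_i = 1*-8^i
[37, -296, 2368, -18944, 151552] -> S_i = 37*-8^i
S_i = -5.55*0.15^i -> [-5.55, -0.83, -0.12, -0.02, -0.0]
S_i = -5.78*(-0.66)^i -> [-5.78, 3.81, -2.52, 1.66, -1.1]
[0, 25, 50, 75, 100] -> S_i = 0 + 25*i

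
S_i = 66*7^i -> [66, 462, 3234, 22638, 158466]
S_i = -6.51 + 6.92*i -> [-6.51, 0.41, 7.33, 14.25, 21.17]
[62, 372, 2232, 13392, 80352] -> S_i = 62*6^i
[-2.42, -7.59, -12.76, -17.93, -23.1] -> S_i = -2.42 + -5.17*i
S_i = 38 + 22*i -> [38, 60, 82, 104, 126]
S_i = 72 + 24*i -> [72, 96, 120, 144, 168]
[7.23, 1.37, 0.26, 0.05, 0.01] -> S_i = 7.23*0.19^i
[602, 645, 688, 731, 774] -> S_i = 602 + 43*i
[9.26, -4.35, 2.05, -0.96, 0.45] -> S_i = 9.26*(-0.47)^i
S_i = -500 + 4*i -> [-500, -496, -492, -488, -484]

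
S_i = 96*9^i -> [96, 864, 7776, 69984, 629856]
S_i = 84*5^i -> [84, 420, 2100, 10500, 52500]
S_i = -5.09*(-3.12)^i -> [-5.09, 15.88, -49.55, 154.59, -482.32]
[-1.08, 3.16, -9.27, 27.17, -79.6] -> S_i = -1.08*(-2.93)^i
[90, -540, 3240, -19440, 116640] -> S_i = 90*-6^i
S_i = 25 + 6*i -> [25, 31, 37, 43, 49]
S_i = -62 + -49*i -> [-62, -111, -160, -209, -258]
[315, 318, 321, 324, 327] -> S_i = 315 + 3*i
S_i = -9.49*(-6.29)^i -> [-9.49, 59.69, -375.46, 2361.66, -14854.87]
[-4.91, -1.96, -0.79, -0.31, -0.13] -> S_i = -4.91*0.40^i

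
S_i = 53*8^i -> [53, 424, 3392, 27136, 217088]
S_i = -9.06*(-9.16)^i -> [-9.06, 82.99, -760.18, 6963.29, -63783.76]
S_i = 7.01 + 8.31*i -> [7.01, 15.32, 23.63, 31.94, 40.25]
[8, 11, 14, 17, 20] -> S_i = 8 + 3*i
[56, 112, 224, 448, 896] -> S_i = 56*2^i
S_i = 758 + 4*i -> [758, 762, 766, 770, 774]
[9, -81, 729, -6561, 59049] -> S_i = 9*-9^i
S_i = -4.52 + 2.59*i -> [-4.52, -1.93, 0.66, 3.25, 5.84]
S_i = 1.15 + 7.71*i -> [1.15, 8.86, 16.57, 24.28, 31.99]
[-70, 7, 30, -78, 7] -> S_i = Random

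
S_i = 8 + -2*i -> [8, 6, 4, 2, 0]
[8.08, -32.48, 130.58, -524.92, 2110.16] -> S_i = 8.08*(-4.02)^i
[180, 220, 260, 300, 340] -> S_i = 180 + 40*i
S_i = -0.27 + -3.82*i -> [-0.27, -4.09, -7.91, -11.73, -15.55]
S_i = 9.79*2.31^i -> [9.79, 22.61, 52.24, 120.68, 278.76]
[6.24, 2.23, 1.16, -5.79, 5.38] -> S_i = Random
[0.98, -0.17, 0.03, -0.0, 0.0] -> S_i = 0.98*(-0.17)^i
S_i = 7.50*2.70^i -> [7.5, 20.25, 54.68, 147.62, 398.58]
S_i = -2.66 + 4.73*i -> [-2.66, 2.07, 6.8, 11.53, 16.26]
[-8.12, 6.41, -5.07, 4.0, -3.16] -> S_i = -8.12*(-0.79)^i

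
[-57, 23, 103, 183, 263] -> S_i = -57 + 80*i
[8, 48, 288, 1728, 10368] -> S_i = 8*6^i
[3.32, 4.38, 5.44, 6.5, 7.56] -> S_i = 3.32 + 1.06*i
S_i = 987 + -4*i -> [987, 983, 979, 975, 971]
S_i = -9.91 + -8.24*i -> [-9.91, -18.15, -26.39, -34.63, -42.87]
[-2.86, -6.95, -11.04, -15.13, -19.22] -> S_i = -2.86 + -4.09*i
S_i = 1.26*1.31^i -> [1.26, 1.65, 2.16, 2.83, 3.71]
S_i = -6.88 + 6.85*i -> [-6.88, -0.03, 6.82, 13.67, 20.52]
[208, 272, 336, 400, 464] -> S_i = 208 + 64*i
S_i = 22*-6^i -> [22, -132, 792, -4752, 28512]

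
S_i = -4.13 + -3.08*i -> [-4.13, -7.21, -10.29, -13.37, -16.45]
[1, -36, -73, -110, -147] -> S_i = 1 + -37*i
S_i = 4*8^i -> [4, 32, 256, 2048, 16384]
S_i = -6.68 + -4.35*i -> [-6.68, -11.03, -15.38, -19.73, -24.08]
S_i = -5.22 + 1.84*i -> [-5.22, -3.38, -1.54, 0.3, 2.14]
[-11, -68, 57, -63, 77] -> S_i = Random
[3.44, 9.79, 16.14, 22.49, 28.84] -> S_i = 3.44 + 6.35*i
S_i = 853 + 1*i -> [853, 854, 855, 856, 857]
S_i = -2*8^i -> [-2, -16, -128, -1024, -8192]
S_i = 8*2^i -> [8, 16, 32, 64, 128]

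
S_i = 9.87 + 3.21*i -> [9.87, 13.08, 16.29, 19.5, 22.71]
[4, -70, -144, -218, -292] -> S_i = 4 + -74*i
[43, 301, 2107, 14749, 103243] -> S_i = 43*7^i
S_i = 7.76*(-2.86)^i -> [7.76, -22.19, 63.47, -181.53, 519.19]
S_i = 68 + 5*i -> [68, 73, 78, 83, 88]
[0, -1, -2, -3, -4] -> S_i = 0 + -1*i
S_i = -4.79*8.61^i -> [-4.79, -41.24, -355.09, -3057.35, -26323.77]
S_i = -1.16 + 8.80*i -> [-1.16, 7.64, 16.44, 25.24, 34.04]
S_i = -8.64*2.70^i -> [-8.64, -23.33, -62.99, -170.06, -459.17]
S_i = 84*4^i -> [84, 336, 1344, 5376, 21504]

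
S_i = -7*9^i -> [-7, -63, -567, -5103, -45927]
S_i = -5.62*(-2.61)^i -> [-5.62, 14.67, -38.28, 99.92, -260.79]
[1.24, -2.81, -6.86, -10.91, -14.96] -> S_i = 1.24 + -4.05*i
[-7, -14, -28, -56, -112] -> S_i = -7*2^i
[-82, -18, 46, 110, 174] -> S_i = -82 + 64*i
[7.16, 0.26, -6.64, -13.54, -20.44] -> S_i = 7.16 + -6.90*i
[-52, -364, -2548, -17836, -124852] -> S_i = -52*7^i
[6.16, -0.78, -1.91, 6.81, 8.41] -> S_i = Random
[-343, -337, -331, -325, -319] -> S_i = -343 + 6*i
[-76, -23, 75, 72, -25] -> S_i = Random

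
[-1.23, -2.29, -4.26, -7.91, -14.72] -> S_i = -1.23*1.86^i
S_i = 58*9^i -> [58, 522, 4698, 42282, 380538]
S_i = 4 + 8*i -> [4, 12, 20, 28, 36]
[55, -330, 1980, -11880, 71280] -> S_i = 55*-6^i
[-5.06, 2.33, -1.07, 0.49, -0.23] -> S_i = -5.06*(-0.46)^i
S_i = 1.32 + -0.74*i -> [1.32, 0.58, -0.16, -0.9, -1.64]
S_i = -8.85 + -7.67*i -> [-8.85, -16.52, -24.19, -31.86, -39.53]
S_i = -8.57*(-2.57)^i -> [-8.57, 22.02, -56.6, 145.47, -373.86]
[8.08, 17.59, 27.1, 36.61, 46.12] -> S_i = 8.08 + 9.51*i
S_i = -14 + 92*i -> [-14, 78, 170, 262, 354]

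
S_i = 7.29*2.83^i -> [7.29, 20.63, 58.38, 165.23, 467.6]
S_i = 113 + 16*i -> [113, 129, 145, 161, 177]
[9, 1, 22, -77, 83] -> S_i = Random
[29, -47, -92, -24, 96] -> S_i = Random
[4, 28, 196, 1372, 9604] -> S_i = 4*7^i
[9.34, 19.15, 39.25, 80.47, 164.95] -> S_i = 9.34*2.05^i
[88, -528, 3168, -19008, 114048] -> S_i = 88*-6^i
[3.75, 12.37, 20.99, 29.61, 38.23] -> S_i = 3.75 + 8.62*i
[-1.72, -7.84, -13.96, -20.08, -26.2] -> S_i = -1.72 + -6.12*i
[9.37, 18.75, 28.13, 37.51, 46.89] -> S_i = 9.37 + 9.38*i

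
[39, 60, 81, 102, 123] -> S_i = 39 + 21*i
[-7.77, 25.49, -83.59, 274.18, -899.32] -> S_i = -7.77*(-3.28)^i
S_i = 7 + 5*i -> [7, 12, 17, 22, 27]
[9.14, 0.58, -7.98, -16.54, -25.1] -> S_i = 9.14 + -8.56*i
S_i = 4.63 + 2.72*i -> [4.63, 7.35, 10.07, 12.79, 15.51]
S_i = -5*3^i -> [-5, -15, -45, -135, -405]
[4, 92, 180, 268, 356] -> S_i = 4 + 88*i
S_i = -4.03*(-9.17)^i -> [-4.03, 36.96, -338.88, 3107.51, -28495.9]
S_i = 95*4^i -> [95, 380, 1520, 6080, 24320]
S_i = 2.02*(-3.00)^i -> [2.02, -6.06, 18.18, -54.54, 163.62]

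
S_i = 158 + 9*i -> [158, 167, 176, 185, 194]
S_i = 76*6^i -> [76, 456, 2736, 16416, 98496]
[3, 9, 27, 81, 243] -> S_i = 3*3^i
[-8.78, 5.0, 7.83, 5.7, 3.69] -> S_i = Random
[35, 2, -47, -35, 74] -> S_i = Random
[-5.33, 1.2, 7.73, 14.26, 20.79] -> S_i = -5.33 + 6.53*i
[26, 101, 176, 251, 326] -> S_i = 26 + 75*i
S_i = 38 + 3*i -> [38, 41, 44, 47, 50]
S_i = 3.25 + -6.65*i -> [3.25, -3.4, -10.05, -16.7, -23.35]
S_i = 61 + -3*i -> [61, 58, 55, 52, 49]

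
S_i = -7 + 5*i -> [-7, -2, 3, 8, 13]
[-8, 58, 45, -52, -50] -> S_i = Random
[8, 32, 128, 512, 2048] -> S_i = 8*4^i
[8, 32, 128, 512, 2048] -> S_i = 8*4^i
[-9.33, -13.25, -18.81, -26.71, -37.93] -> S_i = -9.33*1.42^i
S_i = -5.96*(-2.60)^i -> [-5.96, 15.5, -40.29, 104.75, -272.36]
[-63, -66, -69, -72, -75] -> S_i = -63 + -3*i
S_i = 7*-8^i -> [7, -56, 448, -3584, 28672]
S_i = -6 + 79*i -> [-6, 73, 152, 231, 310]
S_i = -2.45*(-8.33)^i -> [-2.45, 20.41, -170.0, 1416.12, -11796.31]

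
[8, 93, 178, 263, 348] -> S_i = 8 + 85*i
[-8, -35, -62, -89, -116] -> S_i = -8 + -27*i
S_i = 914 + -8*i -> [914, 906, 898, 890, 882]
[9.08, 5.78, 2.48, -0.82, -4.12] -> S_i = 9.08 + -3.30*i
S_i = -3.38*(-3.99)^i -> [-3.38, 13.49, -53.81, 214.7, -856.66]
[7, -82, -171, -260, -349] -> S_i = 7 + -89*i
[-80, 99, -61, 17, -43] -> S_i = Random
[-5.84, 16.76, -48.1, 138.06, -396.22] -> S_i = -5.84*(-2.87)^i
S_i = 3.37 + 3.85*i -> [3.37, 7.22, 11.07, 14.92, 18.77]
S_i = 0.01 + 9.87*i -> [0.01, 9.88, 19.75, 29.62, 39.49]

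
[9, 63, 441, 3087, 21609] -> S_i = 9*7^i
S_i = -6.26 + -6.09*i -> [-6.26, -12.35, -18.44, -24.53, -30.62]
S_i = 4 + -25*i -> [4, -21, -46, -71, -96]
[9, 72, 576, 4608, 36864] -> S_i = 9*8^i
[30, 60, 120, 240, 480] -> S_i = 30*2^i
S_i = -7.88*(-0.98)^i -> [-7.88, 7.72, -7.57, 7.42, -7.27]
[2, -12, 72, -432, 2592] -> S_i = 2*-6^i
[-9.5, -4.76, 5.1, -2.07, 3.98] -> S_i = Random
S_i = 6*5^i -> [6, 30, 150, 750, 3750]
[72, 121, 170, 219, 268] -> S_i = 72 + 49*i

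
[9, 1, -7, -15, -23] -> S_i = 9 + -8*i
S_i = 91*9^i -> [91, 819, 7371, 66339, 597051]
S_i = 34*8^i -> [34, 272, 2176, 17408, 139264]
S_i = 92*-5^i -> [92, -460, 2300, -11500, 57500]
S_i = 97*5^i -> [97, 485, 2425, 12125, 60625]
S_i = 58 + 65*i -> [58, 123, 188, 253, 318]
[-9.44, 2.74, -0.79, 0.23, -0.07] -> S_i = -9.44*(-0.29)^i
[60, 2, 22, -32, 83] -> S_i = Random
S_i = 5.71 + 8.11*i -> [5.71, 13.82, 21.93, 30.04, 38.15]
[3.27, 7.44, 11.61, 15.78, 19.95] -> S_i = 3.27 + 4.17*i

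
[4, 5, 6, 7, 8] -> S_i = 4 + 1*i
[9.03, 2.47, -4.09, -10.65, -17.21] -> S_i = 9.03 + -6.56*i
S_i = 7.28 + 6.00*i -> [7.28, 13.28, 19.28, 25.28, 31.28]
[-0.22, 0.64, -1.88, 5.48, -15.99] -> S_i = -0.22*(-2.92)^i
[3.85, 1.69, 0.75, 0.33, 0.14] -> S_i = 3.85*0.44^i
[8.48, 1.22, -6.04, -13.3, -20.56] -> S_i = 8.48 + -7.26*i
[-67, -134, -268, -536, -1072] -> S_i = -67*2^i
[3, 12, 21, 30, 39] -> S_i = 3 + 9*i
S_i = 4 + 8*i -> [4, 12, 20, 28, 36]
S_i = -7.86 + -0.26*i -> [-7.86, -8.12, -8.38, -8.64, -8.9]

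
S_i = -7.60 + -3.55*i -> [-7.6, -11.15, -14.7, -18.25, -21.8]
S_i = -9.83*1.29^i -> [-9.83, -12.68, -16.36, -21.1, -27.22]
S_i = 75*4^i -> [75, 300, 1200, 4800, 19200]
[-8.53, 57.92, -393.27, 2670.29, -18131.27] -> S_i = -8.53*(-6.79)^i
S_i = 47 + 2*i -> [47, 49, 51, 53, 55]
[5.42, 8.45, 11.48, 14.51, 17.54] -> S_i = 5.42 + 3.03*i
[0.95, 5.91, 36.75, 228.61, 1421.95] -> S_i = 0.95*6.22^i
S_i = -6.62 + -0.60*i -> [-6.62, -7.22, -7.82, -8.42, -9.02]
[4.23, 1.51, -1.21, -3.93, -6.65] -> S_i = 4.23 + -2.72*i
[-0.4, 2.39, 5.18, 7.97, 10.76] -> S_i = -0.40 + 2.79*i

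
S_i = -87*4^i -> [-87, -348, -1392, -5568, -22272]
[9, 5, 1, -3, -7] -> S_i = 9 + -4*i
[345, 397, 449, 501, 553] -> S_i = 345 + 52*i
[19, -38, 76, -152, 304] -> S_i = 19*-2^i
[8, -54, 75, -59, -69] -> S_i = Random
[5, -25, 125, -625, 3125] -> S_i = 5*-5^i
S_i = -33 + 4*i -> [-33, -29, -25, -21, -17]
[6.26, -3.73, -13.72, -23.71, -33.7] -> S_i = 6.26 + -9.99*i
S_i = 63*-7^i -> [63, -441, 3087, -21609, 151263]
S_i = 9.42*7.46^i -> [9.42, 70.27, 524.24, 3910.82, 29174.69]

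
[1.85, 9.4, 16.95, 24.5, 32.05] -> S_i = 1.85 + 7.55*i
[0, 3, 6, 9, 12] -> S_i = 0 + 3*i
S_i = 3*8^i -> [3, 24, 192, 1536, 12288]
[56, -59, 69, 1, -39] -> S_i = Random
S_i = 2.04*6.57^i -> [2.04, 13.4, 88.06, 578.53, 3800.95]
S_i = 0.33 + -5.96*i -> [0.33, -5.63, -11.59, -17.55, -23.51]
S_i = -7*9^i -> [-7, -63, -567, -5103, -45927]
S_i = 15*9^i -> [15, 135, 1215, 10935, 98415]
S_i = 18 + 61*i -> [18, 79, 140, 201, 262]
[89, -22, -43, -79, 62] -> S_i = Random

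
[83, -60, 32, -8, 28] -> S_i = Random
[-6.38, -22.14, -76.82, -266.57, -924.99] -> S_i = -6.38*3.47^i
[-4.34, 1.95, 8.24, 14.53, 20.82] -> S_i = -4.34 + 6.29*i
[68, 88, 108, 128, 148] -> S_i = 68 + 20*i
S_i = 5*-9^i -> [5, -45, 405, -3645, 32805]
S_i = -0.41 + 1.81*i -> [-0.41, 1.4, 3.21, 5.02, 6.83]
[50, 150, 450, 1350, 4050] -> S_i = 50*3^i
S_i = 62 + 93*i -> [62, 155, 248, 341, 434]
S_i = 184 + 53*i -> [184, 237, 290, 343, 396]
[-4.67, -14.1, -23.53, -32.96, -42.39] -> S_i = -4.67 + -9.43*i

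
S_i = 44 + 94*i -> [44, 138, 232, 326, 420]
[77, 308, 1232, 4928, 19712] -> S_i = 77*4^i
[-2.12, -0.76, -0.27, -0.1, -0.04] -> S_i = -2.12*0.36^i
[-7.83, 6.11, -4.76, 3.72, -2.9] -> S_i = -7.83*(-0.78)^i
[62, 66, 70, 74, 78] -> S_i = 62 + 4*i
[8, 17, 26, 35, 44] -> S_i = 8 + 9*i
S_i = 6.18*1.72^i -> [6.18, 10.63, 18.28, 31.45, 54.09]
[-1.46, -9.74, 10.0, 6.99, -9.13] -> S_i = Random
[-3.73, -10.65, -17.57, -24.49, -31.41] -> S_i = -3.73 + -6.92*i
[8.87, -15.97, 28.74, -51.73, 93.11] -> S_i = 8.87*(-1.80)^i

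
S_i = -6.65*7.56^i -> [-6.65, -50.27, -380.07, -2873.34, -21722.45]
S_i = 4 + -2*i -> [4, 2, 0, -2, -4]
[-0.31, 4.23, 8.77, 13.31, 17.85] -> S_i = -0.31 + 4.54*i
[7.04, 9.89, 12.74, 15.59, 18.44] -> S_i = 7.04 + 2.85*i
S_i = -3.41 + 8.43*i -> [-3.41, 5.02, 13.45, 21.88, 30.31]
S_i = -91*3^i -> [-91, -273, -819, -2457, -7371]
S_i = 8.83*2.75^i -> [8.83, 24.28, 66.78, 183.64, 505.0]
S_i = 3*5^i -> [3, 15, 75, 375, 1875]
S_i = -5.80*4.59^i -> [-5.8, -26.62, -122.19, -560.87, -2574.42]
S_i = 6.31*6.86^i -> [6.31, 43.29, 296.95, 2037.05, 13974.16]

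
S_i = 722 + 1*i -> [722, 723, 724, 725, 726]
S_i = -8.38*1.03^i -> [-8.38, -8.63, -8.89, -9.16, -9.43]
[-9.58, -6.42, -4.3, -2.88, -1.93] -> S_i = -9.58*0.67^i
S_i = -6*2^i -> [-6, -12, -24, -48, -96]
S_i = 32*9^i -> [32, 288, 2592, 23328, 209952]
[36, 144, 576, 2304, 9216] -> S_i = 36*4^i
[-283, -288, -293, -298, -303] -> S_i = -283 + -5*i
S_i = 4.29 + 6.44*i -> [4.29, 10.73, 17.17, 23.61, 30.05]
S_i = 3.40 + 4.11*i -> [3.4, 7.51, 11.62, 15.73, 19.84]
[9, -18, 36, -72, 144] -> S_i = 9*-2^i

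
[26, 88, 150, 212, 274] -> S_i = 26 + 62*i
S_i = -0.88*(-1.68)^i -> [-0.88, 1.48, -2.48, 4.17, -7.01]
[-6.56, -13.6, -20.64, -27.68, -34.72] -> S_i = -6.56 + -7.04*i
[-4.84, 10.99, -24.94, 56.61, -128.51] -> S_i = -4.84*(-2.27)^i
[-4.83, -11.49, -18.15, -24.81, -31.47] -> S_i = -4.83 + -6.66*i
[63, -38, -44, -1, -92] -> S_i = Random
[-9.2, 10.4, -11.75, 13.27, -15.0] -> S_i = -9.20*(-1.13)^i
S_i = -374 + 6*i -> [-374, -368, -362, -356, -350]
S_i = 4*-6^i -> [4, -24, 144, -864, 5184]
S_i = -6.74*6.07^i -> [-6.74, -40.91, -248.33, -1507.39, -9149.86]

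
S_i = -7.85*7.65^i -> [-7.85, -60.05, -459.4, -3514.42, -26885.33]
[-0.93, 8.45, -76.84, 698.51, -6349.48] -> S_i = -0.93*(-9.09)^i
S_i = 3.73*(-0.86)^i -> [3.73, -3.21, 2.76, -2.37, 2.04]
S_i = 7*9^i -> [7, 63, 567, 5103, 45927]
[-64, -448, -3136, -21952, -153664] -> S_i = -64*7^i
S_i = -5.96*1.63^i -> [-5.96, -9.71, -15.84, -25.81, -42.07]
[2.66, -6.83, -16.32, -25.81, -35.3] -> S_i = 2.66 + -9.49*i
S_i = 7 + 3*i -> [7, 10, 13, 16, 19]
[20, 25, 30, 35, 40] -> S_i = 20 + 5*i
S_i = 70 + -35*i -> [70, 35, 0, -35, -70]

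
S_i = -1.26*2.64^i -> [-1.26, -3.33, -8.78, -23.18, -61.2]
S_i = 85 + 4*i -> [85, 89, 93, 97, 101]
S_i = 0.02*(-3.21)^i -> [0.02, -0.06, 0.21, -0.66, 2.12]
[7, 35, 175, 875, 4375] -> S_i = 7*5^i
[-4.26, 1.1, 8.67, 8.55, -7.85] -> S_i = Random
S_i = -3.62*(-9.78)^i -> [-3.62, 35.4, -346.25, 3386.3, -33117.99]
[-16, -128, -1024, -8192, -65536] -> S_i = -16*8^i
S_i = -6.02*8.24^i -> [-6.02, -49.6, -408.74, -3368.05, -27752.71]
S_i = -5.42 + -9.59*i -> [-5.42, -15.01, -24.6, -34.19, -43.78]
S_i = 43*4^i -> [43, 172, 688, 2752, 11008]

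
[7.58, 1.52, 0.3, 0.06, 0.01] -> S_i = 7.58*0.20^i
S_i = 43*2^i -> [43, 86, 172, 344, 688]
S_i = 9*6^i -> [9, 54, 324, 1944, 11664]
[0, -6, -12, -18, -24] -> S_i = 0 + -6*i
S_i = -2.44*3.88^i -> [-2.44, -9.47, -36.73, -142.52, -552.99]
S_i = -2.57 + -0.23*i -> [-2.57, -2.8, -3.03, -3.26, -3.49]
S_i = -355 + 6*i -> [-355, -349, -343, -337, -331]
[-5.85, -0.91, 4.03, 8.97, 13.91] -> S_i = -5.85 + 4.94*i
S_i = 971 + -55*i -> [971, 916, 861, 806, 751]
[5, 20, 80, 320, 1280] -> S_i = 5*4^i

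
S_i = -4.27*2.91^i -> [-4.27, -12.43, -36.16, -105.22, -306.2]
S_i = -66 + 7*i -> [-66, -59, -52, -45, -38]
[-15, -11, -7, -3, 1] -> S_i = -15 + 4*i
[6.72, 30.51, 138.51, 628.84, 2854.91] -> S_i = 6.72*4.54^i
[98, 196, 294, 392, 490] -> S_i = 98 + 98*i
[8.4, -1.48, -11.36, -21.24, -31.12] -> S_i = 8.40 + -9.88*i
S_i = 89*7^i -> [89, 623, 4361, 30527, 213689]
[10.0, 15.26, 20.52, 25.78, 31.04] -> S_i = 10.00 + 5.26*i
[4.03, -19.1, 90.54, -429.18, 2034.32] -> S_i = 4.03*(-4.74)^i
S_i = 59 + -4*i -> [59, 55, 51, 47, 43]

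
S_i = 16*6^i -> [16, 96, 576, 3456, 20736]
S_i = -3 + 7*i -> [-3, 4, 11, 18, 25]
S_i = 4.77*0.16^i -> [4.77, 0.76, 0.12, 0.02, 0.0]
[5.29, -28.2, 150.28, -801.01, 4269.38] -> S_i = 5.29*(-5.33)^i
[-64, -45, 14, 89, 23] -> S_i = Random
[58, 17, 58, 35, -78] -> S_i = Random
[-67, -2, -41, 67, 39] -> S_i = Random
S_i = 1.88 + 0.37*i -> [1.88, 2.25, 2.62, 2.99, 3.36]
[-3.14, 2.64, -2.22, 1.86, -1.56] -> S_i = -3.14*(-0.84)^i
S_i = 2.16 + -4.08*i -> [2.16, -1.92, -6.0, -10.08, -14.16]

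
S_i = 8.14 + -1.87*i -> [8.14, 6.27, 4.4, 2.53, 0.66]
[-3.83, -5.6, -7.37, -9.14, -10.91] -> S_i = -3.83 + -1.77*i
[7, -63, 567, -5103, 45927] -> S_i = 7*-9^i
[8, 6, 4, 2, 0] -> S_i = 8 + -2*i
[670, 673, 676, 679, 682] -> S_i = 670 + 3*i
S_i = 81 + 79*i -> [81, 160, 239, 318, 397]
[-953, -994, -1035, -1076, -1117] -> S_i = -953 + -41*i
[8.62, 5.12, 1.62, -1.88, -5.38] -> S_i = 8.62 + -3.50*i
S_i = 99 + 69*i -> [99, 168, 237, 306, 375]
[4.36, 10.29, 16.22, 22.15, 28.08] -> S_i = 4.36 + 5.93*i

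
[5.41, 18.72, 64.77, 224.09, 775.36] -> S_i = 5.41*3.46^i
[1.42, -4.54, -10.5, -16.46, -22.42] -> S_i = 1.42 + -5.96*i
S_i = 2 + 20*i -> [2, 22, 42, 62, 82]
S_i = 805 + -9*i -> [805, 796, 787, 778, 769]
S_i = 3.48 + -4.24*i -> [3.48, -0.76, -5.0, -9.24, -13.48]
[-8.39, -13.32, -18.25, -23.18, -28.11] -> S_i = -8.39 + -4.93*i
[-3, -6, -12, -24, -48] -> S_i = -3*2^i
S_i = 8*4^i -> [8, 32, 128, 512, 2048]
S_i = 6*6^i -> [6, 36, 216, 1296, 7776]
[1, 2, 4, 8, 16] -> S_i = 1*2^i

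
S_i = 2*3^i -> [2, 6, 18, 54, 162]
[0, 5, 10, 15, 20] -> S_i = 0 + 5*i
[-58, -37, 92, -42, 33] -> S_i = Random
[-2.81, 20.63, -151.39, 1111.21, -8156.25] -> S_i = -2.81*(-7.34)^i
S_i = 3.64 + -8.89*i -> [3.64, -5.25, -14.14, -23.03, -31.92]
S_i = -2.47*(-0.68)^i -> [-2.47, 1.68, -1.14, 0.78, -0.53]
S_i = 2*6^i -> [2, 12, 72, 432, 2592]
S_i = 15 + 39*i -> [15, 54, 93, 132, 171]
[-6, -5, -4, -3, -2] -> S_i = -6 + 1*i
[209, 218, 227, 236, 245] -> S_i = 209 + 9*i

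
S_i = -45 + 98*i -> [-45, 53, 151, 249, 347]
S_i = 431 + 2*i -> [431, 433, 435, 437, 439]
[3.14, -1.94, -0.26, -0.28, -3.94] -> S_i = Random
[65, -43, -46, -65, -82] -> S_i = Random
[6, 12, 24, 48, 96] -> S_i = 6*2^i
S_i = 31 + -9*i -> [31, 22, 13, 4, -5]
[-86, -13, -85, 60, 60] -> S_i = Random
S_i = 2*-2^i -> [2, -4, 8, -16, 32]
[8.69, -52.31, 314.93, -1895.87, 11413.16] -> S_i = 8.69*(-6.02)^i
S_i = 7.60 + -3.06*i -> [7.6, 4.54, 1.48, -1.58, -4.64]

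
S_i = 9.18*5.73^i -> [9.18, 52.6, 301.41, 1727.06, 9896.03]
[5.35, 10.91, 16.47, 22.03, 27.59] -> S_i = 5.35 + 5.56*i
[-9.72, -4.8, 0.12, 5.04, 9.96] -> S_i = -9.72 + 4.92*i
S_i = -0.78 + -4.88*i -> [-0.78, -5.66, -10.54, -15.42, -20.3]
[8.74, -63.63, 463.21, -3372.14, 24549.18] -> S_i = 8.74*(-7.28)^i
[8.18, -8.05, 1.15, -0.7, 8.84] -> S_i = Random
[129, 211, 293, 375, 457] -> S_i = 129 + 82*i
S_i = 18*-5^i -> [18, -90, 450, -2250, 11250]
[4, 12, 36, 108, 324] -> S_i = 4*3^i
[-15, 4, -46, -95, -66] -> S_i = Random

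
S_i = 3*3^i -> [3, 9, 27, 81, 243]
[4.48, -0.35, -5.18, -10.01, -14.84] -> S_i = 4.48 + -4.83*i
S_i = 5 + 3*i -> [5, 8, 11, 14, 17]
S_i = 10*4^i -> [10, 40, 160, 640, 2560]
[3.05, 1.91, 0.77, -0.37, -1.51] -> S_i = 3.05 + -1.14*i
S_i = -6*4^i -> [-6, -24, -96, -384, -1536]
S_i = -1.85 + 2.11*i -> [-1.85, 0.26, 2.37, 4.48, 6.59]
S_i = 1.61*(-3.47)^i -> [1.61, -5.59, 19.39, -67.27, 233.42]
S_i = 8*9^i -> [8, 72, 648, 5832, 52488]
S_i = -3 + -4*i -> [-3, -7, -11, -15, -19]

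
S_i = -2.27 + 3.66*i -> [-2.27, 1.39, 5.05, 8.71, 12.37]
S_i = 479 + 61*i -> [479, 540, 601, 662, 723]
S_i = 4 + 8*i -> [4, 12, 20, 28, 36]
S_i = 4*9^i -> [4, 36, 324, 2916, 26244]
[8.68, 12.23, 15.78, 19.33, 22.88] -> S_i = 8.68 + 3.55*i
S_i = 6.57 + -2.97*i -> [6.57, 3.6, 0.63, -2.34, -5.31]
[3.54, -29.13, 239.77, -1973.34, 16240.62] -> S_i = 3.54*(-8.23)^i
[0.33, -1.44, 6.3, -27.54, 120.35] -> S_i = 0.33*(-4.37)^i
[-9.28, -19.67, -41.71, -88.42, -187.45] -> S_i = -9.28*2.12^i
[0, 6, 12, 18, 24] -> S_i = 0 + 6*i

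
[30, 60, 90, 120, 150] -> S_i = 30 + 30*i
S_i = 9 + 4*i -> [9, 13, 17, 21, 25]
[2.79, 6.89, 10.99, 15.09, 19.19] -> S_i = 2.79 + 4.10*i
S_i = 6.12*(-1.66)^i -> [6.12, -10.16, 16.86, -27.99, 46.47]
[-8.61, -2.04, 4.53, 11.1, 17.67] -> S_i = -8.61 + 6.57*i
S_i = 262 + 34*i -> [262, 296, 330, 364, 398]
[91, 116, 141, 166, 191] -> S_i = 91 + 25*i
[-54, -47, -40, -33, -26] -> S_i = -54 + 7*i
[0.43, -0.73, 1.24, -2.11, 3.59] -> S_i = 0.43*(-1.70)^i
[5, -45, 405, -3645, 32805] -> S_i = 5*-9^i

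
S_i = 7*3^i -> [7, 21, 63, 189, 567]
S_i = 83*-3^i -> [83, -249, 747, -2241, 6723]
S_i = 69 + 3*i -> [69, 72, 75, 78, 81]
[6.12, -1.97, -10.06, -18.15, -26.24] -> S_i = 6.12 + -8.09*i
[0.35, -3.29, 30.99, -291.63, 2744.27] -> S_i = 0.35*(-9.41)^i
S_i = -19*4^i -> [-19, -76, -304, -1216, -4864]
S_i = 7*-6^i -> [7, -42, 252, -1512, 9072]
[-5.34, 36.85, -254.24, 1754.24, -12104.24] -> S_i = -5.34*(-6.90)^i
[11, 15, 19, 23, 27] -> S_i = 11 + 4*i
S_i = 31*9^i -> [31, 279, 2511, 22599, 203391]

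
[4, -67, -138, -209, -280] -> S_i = 4 + -71*i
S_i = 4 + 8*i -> [4, 12, 20, 28, 36]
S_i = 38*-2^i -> [38, -76, 152, -304, 608]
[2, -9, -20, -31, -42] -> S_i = 2 + -11*i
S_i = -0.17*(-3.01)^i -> [-0.17, 0.51, -1.54, 4.64, -13.95]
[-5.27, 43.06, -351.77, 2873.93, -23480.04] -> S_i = -5.27*(-8.17)^i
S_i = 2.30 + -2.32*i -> [2.3, -0.02, -2.34, -4.66, -6.98]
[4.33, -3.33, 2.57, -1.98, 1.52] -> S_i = 4.33*(-0.77)^i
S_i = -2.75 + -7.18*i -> [-2.75, -9.93, -17.11, -24.29, -31.47]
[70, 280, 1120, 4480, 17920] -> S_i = 70*4^i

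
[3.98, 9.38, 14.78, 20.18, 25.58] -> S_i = 3.98 + 5.40*i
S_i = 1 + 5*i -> [1, 6, 11, 16, 21]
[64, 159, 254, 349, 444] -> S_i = 64 + 95*i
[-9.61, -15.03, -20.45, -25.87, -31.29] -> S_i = -9.61 + -5.42*i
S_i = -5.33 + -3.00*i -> [-5.33, -8.33, -11.33, -14.33, -17.33]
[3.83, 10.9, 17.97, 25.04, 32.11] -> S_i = 3.83 + 7.07*i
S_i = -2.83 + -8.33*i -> [-2.83, -11.16, -19.49, -27.82, -36.15]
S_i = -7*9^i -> [-7, -63, -567, -5103, -45927]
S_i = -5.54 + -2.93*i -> [-5.54, -8.47, -11.4, -14.33, -17.26]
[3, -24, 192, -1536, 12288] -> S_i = 3*-8^i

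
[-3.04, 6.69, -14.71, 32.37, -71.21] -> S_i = -3.04*(-2.20)^i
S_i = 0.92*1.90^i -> [0.92, 1.75, 3.32, 6.31, 11.99]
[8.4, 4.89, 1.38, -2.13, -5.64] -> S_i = 8.40 + -3.51*i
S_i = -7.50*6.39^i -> [-7.5, -47.92, -306.24, -1956.88, -12504.45]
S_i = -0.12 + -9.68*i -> [-0.12, -9.8, -19.48, -29.16, -38.84]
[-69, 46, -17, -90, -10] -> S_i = Random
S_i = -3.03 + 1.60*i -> [-3.03, -1.43, 0.17, 1.77, 3.37]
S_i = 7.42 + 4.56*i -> [7.42, 11.98, 16.54, 21.1, 25.66]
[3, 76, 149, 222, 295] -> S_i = 3 + 73*i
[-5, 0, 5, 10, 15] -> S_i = -5 + 5*i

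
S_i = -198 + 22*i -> [-198, -176, -154, -132, -110]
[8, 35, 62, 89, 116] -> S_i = 8 + 27*i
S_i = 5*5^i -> [5, 25, 125, 625, 3125]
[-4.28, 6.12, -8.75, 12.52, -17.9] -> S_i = -4.28*(-1.43)^i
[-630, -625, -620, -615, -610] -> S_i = -630 + 5*i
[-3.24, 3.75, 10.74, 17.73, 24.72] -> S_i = -3.24 + 6.99*i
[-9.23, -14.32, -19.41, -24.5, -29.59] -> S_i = -9.23 + -5.09*i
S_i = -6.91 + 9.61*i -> [-6.91, 2.7, 12.31, 21.92, 31.53]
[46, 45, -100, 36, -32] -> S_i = Random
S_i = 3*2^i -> [3, 6, 12, 24, 48]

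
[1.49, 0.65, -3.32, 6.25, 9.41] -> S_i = Random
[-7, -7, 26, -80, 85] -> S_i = Random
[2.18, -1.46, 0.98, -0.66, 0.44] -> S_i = 2.18*(-0.67)^i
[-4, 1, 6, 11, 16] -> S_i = -4 + 5*i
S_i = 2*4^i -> [2, 8, 32, 128, 512]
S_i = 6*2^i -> [6, 12, 24, 48, 96]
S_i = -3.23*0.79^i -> [-3.23, -2.55, -2.02, -1.59, -1.26]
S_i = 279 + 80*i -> [279, 359, 439, 519, 599]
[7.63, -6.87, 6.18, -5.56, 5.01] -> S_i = 7.63*(-0.90)^i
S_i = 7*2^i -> [7, 14, 28, 56, 112]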